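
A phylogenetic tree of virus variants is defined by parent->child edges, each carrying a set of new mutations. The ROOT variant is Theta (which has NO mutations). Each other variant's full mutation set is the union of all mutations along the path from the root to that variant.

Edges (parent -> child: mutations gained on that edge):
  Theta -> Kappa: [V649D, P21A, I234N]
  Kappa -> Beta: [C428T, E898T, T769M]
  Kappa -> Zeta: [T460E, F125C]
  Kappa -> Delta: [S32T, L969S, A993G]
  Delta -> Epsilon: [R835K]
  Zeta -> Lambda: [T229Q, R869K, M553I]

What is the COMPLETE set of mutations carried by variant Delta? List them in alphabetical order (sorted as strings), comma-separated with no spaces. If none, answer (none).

Answer: A993G,I234N,L969S,P21A,S32T,V649D

Derivation:
At Theta: gained [] -> total []
At Kappa: gained ['V649D', 'P21A', 'I234N'] -> total ['I234N', 'P21A', 'V649D']
At Delta: gained ['S32T', 'L969S', 'A993G'] -> total ['A993G', 'I234N', 'L969S', 'P21A', 'S32T', 'V649D']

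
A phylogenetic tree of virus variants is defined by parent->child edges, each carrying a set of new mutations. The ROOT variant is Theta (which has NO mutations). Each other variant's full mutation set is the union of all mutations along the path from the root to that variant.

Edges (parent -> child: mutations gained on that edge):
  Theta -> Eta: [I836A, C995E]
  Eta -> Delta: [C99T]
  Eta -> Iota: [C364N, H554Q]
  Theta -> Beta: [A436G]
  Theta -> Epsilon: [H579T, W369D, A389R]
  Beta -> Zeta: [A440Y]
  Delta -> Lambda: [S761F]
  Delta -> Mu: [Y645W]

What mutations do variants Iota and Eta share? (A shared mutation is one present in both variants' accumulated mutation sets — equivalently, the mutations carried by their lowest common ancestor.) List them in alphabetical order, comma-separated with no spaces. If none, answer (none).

Answer: C995E,I836A

Derivation:
Accumulating mutations along path to Iota:
  At Theta: gained [] -> total []
  At Eta: gained ['I836A', 'C995E'] -> total ['C995E', 'I836A']
  At Iota: gained ['C364N', 'H554Q'] -> total ['C364N', 'C995E', 'H554Q', 'I836A']
Mutations(Iota) = ['C364N', 'C995E', 'H554Q', 'I836A']
Accumulating mutations along path to Eta:
  At Theta: gained [] -> total []
  At Eta: gained ['I836A', 'C995E'] -> total ['C995E', 'I836A']
Mutations(Eta) = ['C995E', 'I836A']
Intersection: ['C364N', 'C995E', 'H554Q', 'I836A'] ∩ ['C995E', 'I836A'] = ['C995E', 'I836A']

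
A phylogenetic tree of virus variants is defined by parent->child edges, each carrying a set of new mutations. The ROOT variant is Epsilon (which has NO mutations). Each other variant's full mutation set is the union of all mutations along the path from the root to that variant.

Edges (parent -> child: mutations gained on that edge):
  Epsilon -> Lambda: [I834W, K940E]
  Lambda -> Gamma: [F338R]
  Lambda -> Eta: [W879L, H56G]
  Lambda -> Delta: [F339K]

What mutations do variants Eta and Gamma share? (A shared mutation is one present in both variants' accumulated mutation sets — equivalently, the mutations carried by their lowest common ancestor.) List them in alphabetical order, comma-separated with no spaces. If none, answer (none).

Accumulating mutations along path to Eta:
  At Epsilon: gained [] -> total []
  At Lambda: gained ['I834W', 'K940E'] -> total ['I834W', 'K940E']
  At Eta: gained ['W879L', 'H56G'] -> total ['H56G', 'I834W', 'K940E', 'W879L']
Mutations(Eta) = ['H56G', 'I834W', 'K940E', 'W879L']
Accumulating mutations along path to Gamma:
  At Epsilon: gained [] -> total []
  At Lambda: gained ['I834W', 'K940E'] -> total ['I834W', 'K940E']
  At Gamma: gained ['F338R'] -> total ['F338R', 'I834W', 'K940E']
Mutations(Gamma) = ['F338R', 'I834W', 'K940E']
Intersection: ['H56G', 'I834W', 'K940E', 'W879L'] ∩ ['F338R', 'I834W', 'K940E'] = ['I834W', 'K940E']

Answer: I834W,K940E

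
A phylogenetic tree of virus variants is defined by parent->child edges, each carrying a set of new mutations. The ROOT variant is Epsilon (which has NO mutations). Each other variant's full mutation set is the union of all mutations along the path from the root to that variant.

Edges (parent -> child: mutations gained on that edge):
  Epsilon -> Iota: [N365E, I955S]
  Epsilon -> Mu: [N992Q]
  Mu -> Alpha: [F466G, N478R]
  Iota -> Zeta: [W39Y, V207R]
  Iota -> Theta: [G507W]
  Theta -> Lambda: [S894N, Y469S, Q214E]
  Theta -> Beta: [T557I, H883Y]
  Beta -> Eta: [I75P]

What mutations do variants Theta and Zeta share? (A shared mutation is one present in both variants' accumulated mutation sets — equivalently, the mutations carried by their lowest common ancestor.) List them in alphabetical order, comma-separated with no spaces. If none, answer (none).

Answer: I955S,N365E

Derivation:
Accumulating mutations along path to Theta:
  At Epsilon: gained [] -> total []
  At Iota: gained ['N365E', 'I955S'] -> total ['I955S', 'N365E']
  At Theta: gained ['G507W'] -> total ['G507W', 'I955S', 'N365E']
Mutations(Theta) = ['G507W', 'I955S', 'N365E']
Accumulating mutations along path to Zeta:
  At Epsilon: gained [] -> total []
  At Iota: gained ['N365E', 'I955S'] -> total ['I955S', 'N365E']
  At Zeta: gained ['W39Y', 'V207R'] -> total ['I955S', 'N365E', 'V207R', 'W39Y']
Mutations(Zeta) = ['I955S', 'N365E', 'V207R', 'W39Y']
Intersection: ['G507W', 'I955S', 'N365E'] ∩ ['I955S', 'N365E', 'V207R', 'W39Y'] = ['I955S', 'N365E']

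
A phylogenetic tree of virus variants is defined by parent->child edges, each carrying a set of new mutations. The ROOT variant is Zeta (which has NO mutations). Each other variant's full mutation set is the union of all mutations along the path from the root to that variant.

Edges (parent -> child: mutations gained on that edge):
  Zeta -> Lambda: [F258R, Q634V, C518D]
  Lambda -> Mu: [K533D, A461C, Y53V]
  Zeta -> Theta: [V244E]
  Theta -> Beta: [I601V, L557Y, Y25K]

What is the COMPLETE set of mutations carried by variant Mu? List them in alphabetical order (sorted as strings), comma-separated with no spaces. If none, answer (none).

Answer: A461C,C518D,F258R,K533D,Q634V,Y53V

Derivation:
At Zeta: gained [] -> total []
At Lambda: gained ['F258R', 'Q634V', 'C518D'] -> total ['C518D', 'F258R', 'Q634V']
At Mu: gained ['K533D', 'A461C', 'Y53V'] -> total ['A461C', 'C518D', 'F258R', 'K533D', 'Q634V', 'Y53V']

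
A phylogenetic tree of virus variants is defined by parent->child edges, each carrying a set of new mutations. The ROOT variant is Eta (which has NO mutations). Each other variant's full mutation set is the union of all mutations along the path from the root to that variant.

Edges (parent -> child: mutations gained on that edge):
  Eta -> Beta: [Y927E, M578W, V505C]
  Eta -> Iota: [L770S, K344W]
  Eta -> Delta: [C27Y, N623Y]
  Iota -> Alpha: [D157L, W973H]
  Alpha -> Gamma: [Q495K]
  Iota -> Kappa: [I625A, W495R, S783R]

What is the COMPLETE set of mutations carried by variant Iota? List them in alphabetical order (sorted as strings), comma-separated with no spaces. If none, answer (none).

Answer: K344W,L770S

Derivation:
At Eta: gained [] -> total []
At Iota: gained ['L770S', 'K344W'] -> total ['K344W', 'L770S']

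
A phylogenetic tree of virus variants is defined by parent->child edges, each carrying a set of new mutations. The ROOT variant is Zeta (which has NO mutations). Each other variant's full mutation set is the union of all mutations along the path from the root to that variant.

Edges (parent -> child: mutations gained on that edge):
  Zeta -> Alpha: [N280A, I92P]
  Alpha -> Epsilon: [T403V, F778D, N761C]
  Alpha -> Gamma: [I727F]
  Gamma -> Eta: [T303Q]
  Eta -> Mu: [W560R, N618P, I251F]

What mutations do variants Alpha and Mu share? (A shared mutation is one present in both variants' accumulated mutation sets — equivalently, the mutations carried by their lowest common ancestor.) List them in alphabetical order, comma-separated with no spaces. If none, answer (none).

Answer: I92P,N280A

Derivation:
Accumulating mutations along path to Alpha:
  At Zeta: gained [] -> total []
  At Alpha: gained ['N280A', 'I92P'] -> total ['I92P', 'N280A']
Mutations(Alpha) = ['I92P', 'N280A']
Accumulating mutations along path to Mu:
  At Zeta: gained [] -> total []
  At Alpha: gained ['N280A', 'I92P'] -> total ['I92P', 'N280A']
  At Gamma: gained ['I727F'] -> total ['I727F', 'I92P', 'N280A']
  At Eta: gained ['T303Q'] -> total ['I727F', 'I92P', 'N280A', 'T303Q']
  At Mu: gained ['W560R', 'N618P', 'I251F'] -> total ['I251F', 'I727F', 'I92P', 'N280A', 'N618P', 'T303Q', 'W560R']
Mutations(Mu) = ['I251F', 'I727F', 'I92P', 'N280A', 'N618P', 'T303Q', 'W560R']
Intersection: ['I92P', 'N280A'] ∩ ['I251F', 'I727F', 'I92P', 'N280A', 'N618P', 'T303Q', 'W560R'] = ['I92P', 'N280A']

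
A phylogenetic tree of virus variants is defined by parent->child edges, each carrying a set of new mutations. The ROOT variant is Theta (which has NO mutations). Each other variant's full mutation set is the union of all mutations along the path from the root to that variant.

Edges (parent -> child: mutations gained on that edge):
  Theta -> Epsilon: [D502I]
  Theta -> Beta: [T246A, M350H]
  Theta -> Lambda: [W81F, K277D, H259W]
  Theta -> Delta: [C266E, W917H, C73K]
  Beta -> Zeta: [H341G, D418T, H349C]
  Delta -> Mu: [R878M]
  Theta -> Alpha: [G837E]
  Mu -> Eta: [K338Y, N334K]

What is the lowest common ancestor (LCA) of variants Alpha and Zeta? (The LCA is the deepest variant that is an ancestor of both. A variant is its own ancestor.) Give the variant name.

Path from root to Alpha: Theta -> Alpha
  ancestors of Alpha: {Theta, Alpha}
Path from root to Zeta: Theta -> Beta -> Zeta
  ancestors of Zeta: {Theta, Beta, Zeta}
Common ancestors: {Theta}
Walk up from Zeta: Zeta (not in ancestors of Alpha), Beta (not in ancestors of Alpha), Theta (in ancestors of Alpha)
Deepest common ancestor (LCA) = Theta

Answer: Theta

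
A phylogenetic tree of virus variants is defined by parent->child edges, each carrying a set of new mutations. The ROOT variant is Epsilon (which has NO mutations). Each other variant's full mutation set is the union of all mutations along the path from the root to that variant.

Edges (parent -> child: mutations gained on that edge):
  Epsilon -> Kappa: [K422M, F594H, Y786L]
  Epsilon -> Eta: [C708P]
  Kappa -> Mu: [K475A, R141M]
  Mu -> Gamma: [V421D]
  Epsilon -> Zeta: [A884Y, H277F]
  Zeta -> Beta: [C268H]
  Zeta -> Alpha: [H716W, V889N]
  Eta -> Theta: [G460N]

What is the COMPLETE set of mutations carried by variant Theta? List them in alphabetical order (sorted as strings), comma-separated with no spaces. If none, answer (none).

Answer: C708P,G460N

Derivation:
At Epsilon: gained [] -> total []
At Eta: gained ['C708P'] -> total ['C708P']
At Theta: gained ['G460N'] -> total ['C708P', 'G460N']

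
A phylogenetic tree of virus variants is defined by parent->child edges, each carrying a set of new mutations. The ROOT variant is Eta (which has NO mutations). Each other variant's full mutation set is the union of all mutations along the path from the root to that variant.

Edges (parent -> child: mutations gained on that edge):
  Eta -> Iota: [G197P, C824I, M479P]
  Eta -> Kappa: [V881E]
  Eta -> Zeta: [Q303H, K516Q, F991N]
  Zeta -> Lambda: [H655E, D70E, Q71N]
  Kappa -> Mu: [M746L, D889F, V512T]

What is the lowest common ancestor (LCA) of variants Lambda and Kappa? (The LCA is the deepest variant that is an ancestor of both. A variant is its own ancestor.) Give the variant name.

Answer: Eta

Derivation:
Path from root to Lambda: Eta -> Zeta -> Lambda
  ancestors of Lambda: {Eta, Zeta, Lambda}
Path from root to Kappa: Eta -> Kappa
  ancestors of Kappa: {Eta, Kappa}
Common ancestors: {Eta}
Walk up from Kappa: Kappa (not in ancestors of Lambda), Eta (in ancestors of Lambda)
Deepest common ancestor (LCA) = Eta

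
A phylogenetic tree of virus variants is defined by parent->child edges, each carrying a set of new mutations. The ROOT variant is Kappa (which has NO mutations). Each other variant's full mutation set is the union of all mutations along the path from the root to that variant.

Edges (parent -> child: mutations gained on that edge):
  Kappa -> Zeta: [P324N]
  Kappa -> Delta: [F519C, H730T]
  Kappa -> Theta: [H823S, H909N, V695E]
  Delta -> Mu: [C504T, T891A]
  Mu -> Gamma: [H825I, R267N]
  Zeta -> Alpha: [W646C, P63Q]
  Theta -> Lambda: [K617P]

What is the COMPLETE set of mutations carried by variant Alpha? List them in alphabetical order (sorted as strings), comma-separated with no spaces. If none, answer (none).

Answer: P324N,P63Q,W646C

Derivation:
At Kappa: gained [] -> total []
At Zeta: gained ['P324N'] -> total ['P324N']
At Alpha: gained ['W646C', 'P63Q'] -> total ['P324N', 'P63Q', 'W646C']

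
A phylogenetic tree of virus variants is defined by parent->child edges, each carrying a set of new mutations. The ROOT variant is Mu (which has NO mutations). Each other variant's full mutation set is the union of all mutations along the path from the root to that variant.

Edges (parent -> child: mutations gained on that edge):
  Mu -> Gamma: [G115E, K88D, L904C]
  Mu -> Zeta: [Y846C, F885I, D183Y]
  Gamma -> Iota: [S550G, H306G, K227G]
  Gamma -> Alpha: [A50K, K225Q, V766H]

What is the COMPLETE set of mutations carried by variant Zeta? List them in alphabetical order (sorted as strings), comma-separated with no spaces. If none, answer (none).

Answer: D183Y,F885I,Y846C

Derivation:
At Mu: gained [] -> total []
At Zeta: gained ['Y846C', 'F885I', 'D183Y'] -> total ['D183Y', 'F885I', 'Y846C']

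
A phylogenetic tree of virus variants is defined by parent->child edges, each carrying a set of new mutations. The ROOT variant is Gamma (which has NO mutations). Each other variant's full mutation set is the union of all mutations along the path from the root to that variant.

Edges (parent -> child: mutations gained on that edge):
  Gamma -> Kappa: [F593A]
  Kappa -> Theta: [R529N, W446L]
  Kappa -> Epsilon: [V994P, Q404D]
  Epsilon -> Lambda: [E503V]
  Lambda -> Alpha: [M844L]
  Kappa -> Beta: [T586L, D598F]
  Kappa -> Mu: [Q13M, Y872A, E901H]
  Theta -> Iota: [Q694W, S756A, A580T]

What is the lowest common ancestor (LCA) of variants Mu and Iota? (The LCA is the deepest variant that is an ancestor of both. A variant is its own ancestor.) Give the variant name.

Path from root to Mu: Gamma -> Kappa -> Mu
  ancestors of Mu: {Gamma, Kappa, Mu}
Path from root to Iota: Gamma -> Kappa -> Theta -> Iota
  ancestors of Iota: {Gamma, Kappa, Theta, Iota}
Common ancestors: {Gamma, Kappa}
Walk up from Iota: Iota (not in ancestors of Mu), Theta (not in ancestors of Mu), Kappa (in ancestors of Mu), Gamma (in ancestors of Mu)
Deepest common ancestor (LCA) = Kappa

Answer: Kappa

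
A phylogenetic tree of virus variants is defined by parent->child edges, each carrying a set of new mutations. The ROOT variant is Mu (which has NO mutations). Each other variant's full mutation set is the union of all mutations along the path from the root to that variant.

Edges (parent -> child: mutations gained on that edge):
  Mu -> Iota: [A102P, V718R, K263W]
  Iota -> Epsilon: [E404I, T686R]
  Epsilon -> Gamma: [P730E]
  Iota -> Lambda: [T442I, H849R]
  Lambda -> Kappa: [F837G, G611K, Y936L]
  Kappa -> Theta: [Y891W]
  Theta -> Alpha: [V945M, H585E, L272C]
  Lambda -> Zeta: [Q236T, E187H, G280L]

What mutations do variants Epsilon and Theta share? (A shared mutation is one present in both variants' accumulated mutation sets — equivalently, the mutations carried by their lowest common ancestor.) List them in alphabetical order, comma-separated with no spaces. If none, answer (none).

Answer: A102P,K263W,V718R

Derivation:
Accumulating mutations along path to Epsilon:
  At Mu: gained [] -> total []
  At Iota: gained ['A102P', 'V718R', 'K263W'] -> total ['A102P', 'K263W', 'V718R']
  At Epsilon: gained ['E404I', 'T686R'] -> total ['A102P', 'E404I', 'K263W', 'T686R', 'V718R']
Mutations(Epsilon) = ['A102P', 'E404I', 'K263W', 'T686R', 'V718R']
Accumulating mutations along path to Theta:
  At Mu: gained [] -> total []
  At Iota: gained ['A102P', 'V718R', 'K263W'] -> total ['A102P', 'K263W', 'V718R']
  At Lambda: gained ['T442I', 'H849R'] -> total ['A102P', 'H849R', 'K263W', 'T442I', 'V718R']
  At Kappa: gained ['F837G', 'G611K', 'Y936L'] -> total ['A102P', 'F837G', 'G611K', 'H849R', 'K263W', 'T442I', 'V718R', 'Y936L']
  At Theta: gained ['Y891W'] -> total ['A102P', 'F837G', 'G611K', 'H849R', 'K263W', 'T442I', 'V718R', 'Y891W', 'Y936L']
Mutations(Theta) = ['A102P', 'F837G', 'G611K', 'H849R', 'K263W', 'T442I', 'V718R', 'Y891W', 'Y936L']
Intersection: ['A102P', 'E404I', 'K263W', 'T686R', 'V718R'] ∩ ['A102P', 'F837G', 'G611K', 'H849R', 'K263W', 'T442I', 'V718R', 'Y891W', 'Y936L'] = ['A102P', 'K263W', 'V718R']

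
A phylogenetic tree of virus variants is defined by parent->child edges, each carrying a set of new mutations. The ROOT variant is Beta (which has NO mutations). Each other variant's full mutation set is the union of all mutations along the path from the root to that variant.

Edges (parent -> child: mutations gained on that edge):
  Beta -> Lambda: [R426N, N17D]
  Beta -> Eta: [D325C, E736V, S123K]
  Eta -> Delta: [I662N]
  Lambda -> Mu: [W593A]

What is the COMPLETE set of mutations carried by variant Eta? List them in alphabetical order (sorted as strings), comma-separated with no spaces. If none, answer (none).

At Beta: gained [] -> total []
At Eta: gained ['D325C', 'E736V', 'S123K'] -> total ['D325C', 'E736V', 'S123K']

Answer: D325C,E736V,S123K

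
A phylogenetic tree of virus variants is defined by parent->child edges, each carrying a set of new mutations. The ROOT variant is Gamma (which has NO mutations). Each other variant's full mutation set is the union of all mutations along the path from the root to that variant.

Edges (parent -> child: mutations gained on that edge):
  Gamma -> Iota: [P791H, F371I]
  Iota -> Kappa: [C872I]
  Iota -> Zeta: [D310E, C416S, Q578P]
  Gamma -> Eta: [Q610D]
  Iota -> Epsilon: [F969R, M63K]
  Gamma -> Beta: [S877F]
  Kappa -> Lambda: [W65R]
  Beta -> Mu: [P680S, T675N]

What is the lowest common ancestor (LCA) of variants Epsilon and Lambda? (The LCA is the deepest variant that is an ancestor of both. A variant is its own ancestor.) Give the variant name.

Answer: Iota

Derivation:
Path from root to Epsilon: Gamma -> Iota -> Epsilon
  ancestors of Epsilon: {Gamma, Iota, Epsilon}
Path from root to Lambda: Gamma -> Iota -> Kappa -> Lambda
  ancestors of Lambda: {Gamma, Iota, Kappa, Lambda}
Common ancestors: {Gamma, Iota}
Walk up from Lambda: Lambda (not in ancestors of Epsilon), Kappa (not in ancestors of Epsilon), Iota (in ancestors of Epsilon), Gamma (in ancestors of Epsilon)
Deepest common ancestor (LCA) = Iota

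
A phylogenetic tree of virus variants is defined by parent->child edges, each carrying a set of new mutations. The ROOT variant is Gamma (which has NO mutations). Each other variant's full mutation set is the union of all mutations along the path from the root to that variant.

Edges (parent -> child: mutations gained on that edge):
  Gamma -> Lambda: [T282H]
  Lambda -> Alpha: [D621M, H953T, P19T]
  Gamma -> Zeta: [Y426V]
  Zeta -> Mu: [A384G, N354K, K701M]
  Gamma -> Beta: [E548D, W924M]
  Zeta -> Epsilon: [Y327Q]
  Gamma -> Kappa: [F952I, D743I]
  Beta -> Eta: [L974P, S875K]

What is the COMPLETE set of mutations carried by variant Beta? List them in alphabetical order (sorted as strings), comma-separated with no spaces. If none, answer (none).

At Gamma: gained [] -> total []
At Beta: gained ['E548D', 'W924M'] -> total ['E548D', 'W924M']

Answer: E548D,W924M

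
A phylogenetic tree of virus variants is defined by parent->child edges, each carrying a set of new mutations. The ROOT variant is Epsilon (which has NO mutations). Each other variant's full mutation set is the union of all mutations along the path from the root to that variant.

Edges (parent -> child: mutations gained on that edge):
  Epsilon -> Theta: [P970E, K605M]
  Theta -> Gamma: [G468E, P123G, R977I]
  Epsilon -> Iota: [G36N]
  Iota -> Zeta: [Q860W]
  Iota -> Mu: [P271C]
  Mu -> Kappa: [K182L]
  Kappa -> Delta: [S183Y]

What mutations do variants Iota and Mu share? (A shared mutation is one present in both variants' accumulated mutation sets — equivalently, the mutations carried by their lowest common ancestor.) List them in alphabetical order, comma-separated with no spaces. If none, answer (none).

Accumulating mutations along path to Iota:
  At Epsilon: gained [] -> total []
  At Iota: gained ['G36N'] -> total ['G36N']
Mutations(Iota) = ['G36N']
Accumulating mutations along path to Mu:
  At Epsilon: gained [] -> total []
  At Iota: gained ['G36N'] -> total ['G36N']
  At Mu: gained ['P271C'] -> total ['G36N', 'P271C']
Mutations(Mu) = ['G36N', 'P271C']
Intersection: ['G36N'] ∩ ['G36N', 'P271C'] = ['G36N']

Answer: G36N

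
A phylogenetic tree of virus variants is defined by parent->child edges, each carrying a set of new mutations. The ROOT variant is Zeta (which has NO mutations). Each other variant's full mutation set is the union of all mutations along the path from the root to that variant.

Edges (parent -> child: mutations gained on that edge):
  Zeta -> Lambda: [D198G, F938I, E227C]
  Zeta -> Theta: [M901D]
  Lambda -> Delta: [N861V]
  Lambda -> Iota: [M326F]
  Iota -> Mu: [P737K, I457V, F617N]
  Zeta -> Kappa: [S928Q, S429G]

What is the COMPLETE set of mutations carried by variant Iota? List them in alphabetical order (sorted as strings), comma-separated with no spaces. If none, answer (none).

Answer: D198G,E227C,F938I,M326F

Derivation:
At Zeta: gained [] -> total []
At Lambda: gained ['D198G', 'F938I', 'E227C'] -> total ['D198G', 'E227C', 'F938I']
At Iota: gained ['M326F'] -> total ['D198G', 'E227C', 'F938I', 'M326F']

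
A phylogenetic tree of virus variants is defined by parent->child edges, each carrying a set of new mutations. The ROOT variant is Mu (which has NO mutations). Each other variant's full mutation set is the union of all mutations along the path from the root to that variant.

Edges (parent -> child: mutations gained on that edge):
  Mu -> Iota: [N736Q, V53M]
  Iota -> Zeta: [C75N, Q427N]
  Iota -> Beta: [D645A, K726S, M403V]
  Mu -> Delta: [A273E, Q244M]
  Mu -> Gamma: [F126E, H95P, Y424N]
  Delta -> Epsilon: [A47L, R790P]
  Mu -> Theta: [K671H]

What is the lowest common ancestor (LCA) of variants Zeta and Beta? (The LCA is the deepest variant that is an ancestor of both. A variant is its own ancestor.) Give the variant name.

Answer: Iota

Derivation:
Path from root to Zeta: Mu -> Iota -> Zeta
  ancestors of Zeta: {Mu, Iota, Zeta}
Path from root to Beta: Mu -> Iota -> Beta
  ancestors of Beta: {Mu, Iota, Beta}
Common ancestors: {Mu, Iota}
Walk up from Beta: Beta (not in ancestors of Zeta), Iota (in ancestors of Zeta), Mu (in ancestors of Zeta)
Deepest common ancestor (LCA) = Iota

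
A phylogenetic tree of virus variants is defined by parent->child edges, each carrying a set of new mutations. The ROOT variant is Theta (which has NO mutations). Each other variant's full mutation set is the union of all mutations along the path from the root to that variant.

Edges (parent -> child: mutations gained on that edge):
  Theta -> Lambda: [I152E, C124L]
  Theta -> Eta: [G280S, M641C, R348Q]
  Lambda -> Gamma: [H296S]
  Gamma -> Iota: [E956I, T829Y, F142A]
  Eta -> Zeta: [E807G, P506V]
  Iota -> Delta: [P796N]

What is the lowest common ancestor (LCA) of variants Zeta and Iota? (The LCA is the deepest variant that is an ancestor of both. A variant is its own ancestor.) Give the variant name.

Path from root to Zeta: Theta -> Eta -> Zeta
  ancestors of Zeta: {Theta, Eta, Zeta}
Path from root to Iota: Theta -> Lambda -> Gamma -> Iota
  ancestors of Iota: {Theta, Lambda, Gamma, Iota}
Common ancestors: {Theta}
Walk up from Iota: Iota (not in ancestors of Zeta), Gamma (not in ancestors of Zeta), Lambda (not in ancestors of Zeta), Theta (in ancestors of Zeta)
Deepest common ancestor (LCA) = Theta

Answer: Theta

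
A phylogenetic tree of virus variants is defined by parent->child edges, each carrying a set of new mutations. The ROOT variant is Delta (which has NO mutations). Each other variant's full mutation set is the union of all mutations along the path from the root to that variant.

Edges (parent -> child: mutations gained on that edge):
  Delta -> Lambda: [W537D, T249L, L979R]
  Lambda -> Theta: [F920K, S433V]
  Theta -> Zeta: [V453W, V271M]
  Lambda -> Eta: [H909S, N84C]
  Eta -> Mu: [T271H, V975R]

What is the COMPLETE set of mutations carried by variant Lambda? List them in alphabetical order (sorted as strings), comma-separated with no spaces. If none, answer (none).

At Delta: gained [] -> total []
At Lambda: gained ['W537D', 'T249L', 'L979R'] -> total ['L979R', 'T249L', 'W537D']

Answer: L979R,T249L,W537D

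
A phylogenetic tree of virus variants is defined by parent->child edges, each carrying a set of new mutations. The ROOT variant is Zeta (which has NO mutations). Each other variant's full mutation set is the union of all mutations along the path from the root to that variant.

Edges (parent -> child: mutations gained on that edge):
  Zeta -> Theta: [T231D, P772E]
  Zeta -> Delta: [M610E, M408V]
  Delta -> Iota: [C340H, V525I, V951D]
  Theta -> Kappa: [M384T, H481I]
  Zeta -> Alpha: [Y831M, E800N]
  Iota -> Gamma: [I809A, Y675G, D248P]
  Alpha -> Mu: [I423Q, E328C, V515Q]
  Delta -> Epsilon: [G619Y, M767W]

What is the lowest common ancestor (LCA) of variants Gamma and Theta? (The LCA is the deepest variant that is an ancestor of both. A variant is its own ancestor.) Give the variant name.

Path from root to Gamma: Zeta -> Delta -> Iota -> Gamma
  ancestors of Gamma: {Zeta, Delta, Iota, Gamma}
Path from root to Theta: Zeta -> Theta
  ancestors of Theta: {Zeta, Theta}
Common ancestors: {Zeta}
Walk up from Theta: Theta (not in ancestors of Gamma), Zeta (in ancestors of Gamma)
Deepest common ancestor (LCA) = Zeta

Answer: Zeta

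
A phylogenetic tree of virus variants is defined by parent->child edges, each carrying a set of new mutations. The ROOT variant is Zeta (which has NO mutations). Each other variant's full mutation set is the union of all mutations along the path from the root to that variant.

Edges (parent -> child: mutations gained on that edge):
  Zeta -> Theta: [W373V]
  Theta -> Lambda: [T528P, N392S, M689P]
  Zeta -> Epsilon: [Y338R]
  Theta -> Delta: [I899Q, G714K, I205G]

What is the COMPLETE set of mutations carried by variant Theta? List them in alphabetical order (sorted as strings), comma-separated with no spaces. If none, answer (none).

Answer: W373V

Derivation:
At Zeta: gained [] -> total []
At Theta: gained ['W373V'] -> total ['W373V']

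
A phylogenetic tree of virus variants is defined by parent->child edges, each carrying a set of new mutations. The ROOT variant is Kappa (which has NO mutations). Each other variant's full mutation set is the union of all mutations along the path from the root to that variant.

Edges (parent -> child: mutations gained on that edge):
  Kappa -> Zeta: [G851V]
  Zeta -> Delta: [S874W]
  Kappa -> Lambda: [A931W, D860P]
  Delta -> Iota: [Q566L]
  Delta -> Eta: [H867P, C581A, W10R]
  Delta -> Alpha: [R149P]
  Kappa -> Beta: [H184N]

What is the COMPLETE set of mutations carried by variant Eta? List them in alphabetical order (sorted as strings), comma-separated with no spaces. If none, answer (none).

At Kappa: gained [] -> total []
At Zeta: gained ['G851V'] -> total ['G851V']
At Delta: gained ['S874W'] -> total ['G851V', 'S874W']
At Eta: gained ['H867P', 'C581A', 'W10R'] -> total ['C581A', 'G851V', 'H867P', 'S874W', 'W10R']

Answer: C581A,G851V,H867P,S874W,W10R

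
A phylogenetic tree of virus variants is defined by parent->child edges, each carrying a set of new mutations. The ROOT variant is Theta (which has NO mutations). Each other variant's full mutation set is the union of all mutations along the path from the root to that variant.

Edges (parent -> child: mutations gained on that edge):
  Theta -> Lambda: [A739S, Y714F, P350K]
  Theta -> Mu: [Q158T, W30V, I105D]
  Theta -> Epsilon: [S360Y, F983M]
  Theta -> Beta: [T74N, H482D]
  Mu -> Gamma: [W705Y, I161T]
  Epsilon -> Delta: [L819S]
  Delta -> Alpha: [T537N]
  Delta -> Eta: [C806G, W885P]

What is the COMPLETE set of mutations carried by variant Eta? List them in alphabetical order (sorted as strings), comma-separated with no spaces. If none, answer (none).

At Theta: gained [] -> total []
At Epsilon: gained ['S360Y', 'F983M'] -> total ['F983M', 'S360Y']
At Delta: gained ['L819S'] -> total ['F983M', 'L819S', 'S360Y']
At Eta: gained ['C806G', 'W885P'] -> total ['C806G', 'F983M', 'L819S', 'S360Y', 'W885P']

Answer: C806G,F983M,L819S,S360Y,W885P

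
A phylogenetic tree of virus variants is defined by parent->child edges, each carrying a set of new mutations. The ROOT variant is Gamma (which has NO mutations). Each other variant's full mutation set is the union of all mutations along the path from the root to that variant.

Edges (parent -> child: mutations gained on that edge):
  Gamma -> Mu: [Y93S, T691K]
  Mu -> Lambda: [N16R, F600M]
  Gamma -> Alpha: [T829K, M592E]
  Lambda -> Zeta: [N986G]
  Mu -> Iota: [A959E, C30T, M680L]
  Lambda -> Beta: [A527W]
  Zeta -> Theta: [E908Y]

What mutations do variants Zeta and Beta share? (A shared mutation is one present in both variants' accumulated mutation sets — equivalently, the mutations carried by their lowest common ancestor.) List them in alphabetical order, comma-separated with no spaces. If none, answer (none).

Accumulating mutations along path to Zeta:
  At Gamma: gained [] -> total []
  At Mu: gained ['Y93S', 'T691K'] -> total ['T691K', 'Y93S']
  At Lambda: gained ['N16R', 'F600M'] -> total ['F600M', 'N16R', 'T691K', 'Y93S']
  At Zeta: gained ['N986G'] -> total ['F600M', 'N16R', 'N986G', 'T691K', 'Y93S']
Mutations(Zeta) = ['F600M', 'N16R', 'N986G', 'T691K', 'Y93S']
Accumulating mutations along path to Beta:
  At Gamma: gained [] -> total []
  At Mu: gained ['Y93S', 'T691K'] -> total ['T691K', 'Y93S']
  At Lambda: gained ['N16R', 'F600M'] -> total ['F600M', 'N16R', 'T691K', 'Y93S']
  At Beta: gained ['A527W'] -> total ['A527W', 'F600M', 'N16R', 'T691K', 'Y93S']
Mutations(Beta) = ['A527W', 'F600M', 'N16R', 'T691K', 'Y93S']
Intersection: ['F600M', 'N16R', 'N986G', 'T691K', 'Y93S'] ∩ ['A527W', 'F600M', 'N16R', 'T691K', 'Y93S'] = ['F600M', 'N16R', 'T691K', 'Y93S']

Answer: F600M,N16R,T691K,Y93S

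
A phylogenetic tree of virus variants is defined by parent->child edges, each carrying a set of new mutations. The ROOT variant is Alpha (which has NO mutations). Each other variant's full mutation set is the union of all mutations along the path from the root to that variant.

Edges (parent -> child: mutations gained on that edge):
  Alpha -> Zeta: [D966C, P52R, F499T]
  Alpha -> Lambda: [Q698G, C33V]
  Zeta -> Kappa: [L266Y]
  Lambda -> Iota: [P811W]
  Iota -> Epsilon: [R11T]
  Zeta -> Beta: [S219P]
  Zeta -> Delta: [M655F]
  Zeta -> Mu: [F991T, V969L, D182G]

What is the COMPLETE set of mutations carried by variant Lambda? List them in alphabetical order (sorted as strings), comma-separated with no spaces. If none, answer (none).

Answer: C33V,Q698G

Derivation:
At Alpha: gained [] -> total []
At Lambda: gained ['Q698G', 'C33V'] -> total ['C33V', 'Q698G']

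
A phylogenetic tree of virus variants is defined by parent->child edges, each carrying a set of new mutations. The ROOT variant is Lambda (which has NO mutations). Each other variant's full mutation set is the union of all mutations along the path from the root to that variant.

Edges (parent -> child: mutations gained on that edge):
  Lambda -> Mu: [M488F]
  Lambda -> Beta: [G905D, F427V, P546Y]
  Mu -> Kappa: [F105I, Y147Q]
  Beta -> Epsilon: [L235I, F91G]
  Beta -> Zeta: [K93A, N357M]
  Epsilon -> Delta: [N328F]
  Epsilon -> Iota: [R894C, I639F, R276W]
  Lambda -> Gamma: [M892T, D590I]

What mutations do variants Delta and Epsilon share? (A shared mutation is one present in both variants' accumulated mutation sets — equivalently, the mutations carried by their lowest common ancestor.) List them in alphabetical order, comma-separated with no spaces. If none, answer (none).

Answer: F427V,F91G,G905D,L235I,P546Y

Derivation:
Accumulating mutations along path to Delta:
  At Lambda: gained [] -> total []
  At Beta: gained ['G905D', 'F427V', 'P546Y'] -> total ['F427V', 'G905D', 'P546Y']
  At Epsilon: gained ['L235I', 'F91G'] -> total ['F427V', 'F91G', 'G905D', 'L235I', 'P546Y']
  At Delta: gained ['N328F'] -> total ['F427V', 'F91G', 'G905D', 'L235I', 'N328F', 'P546Y']
Mutations(Delta) = ['F427V', 'F91G', 'G905D', 'L235I', 'N328F', 'P546Y']
Accumulating mutations along path to Epsilon:
  At Lambda: gained [] -> total []
  At Beta: gained ['G905D', 'F427V', 'P546Y'] -> total ['F427V', 'G905D', 'P546Y']
  At Epsilon: gained ['L235I', 'F91G'] -> total ['F427V', 'F91G', 'G905D', 'L235I', 'P546Y']
Mutations(Epsilon) = ['F427V', 'F91G', 'G905D', 'L235I', 'P546Y']
Intersection: ['F427V', 'F91G', 'G905D', 'L235I', 'N328F', 'P546Y'] ∩ ['F427V', 'F91G', 'G905D', 'L235I', 'P546Y'] = ['F427V', 'F91G', 'G905D', 'L235I', 'P546Y']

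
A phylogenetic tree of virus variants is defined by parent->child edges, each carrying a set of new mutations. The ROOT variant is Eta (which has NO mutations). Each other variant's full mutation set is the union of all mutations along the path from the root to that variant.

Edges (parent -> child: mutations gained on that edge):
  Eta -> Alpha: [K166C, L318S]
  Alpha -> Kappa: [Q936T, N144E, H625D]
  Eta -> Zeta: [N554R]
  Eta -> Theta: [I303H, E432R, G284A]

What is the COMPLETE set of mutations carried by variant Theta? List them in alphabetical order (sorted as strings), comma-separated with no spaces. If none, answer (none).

Answer: E432R,G284A,I303H

Derivation:
At Eta: gained [] -> total []
At Theta: gained ['I303H', 'E432R', 'G284A'] -> total ['E432R', 'G284A', 'I303H']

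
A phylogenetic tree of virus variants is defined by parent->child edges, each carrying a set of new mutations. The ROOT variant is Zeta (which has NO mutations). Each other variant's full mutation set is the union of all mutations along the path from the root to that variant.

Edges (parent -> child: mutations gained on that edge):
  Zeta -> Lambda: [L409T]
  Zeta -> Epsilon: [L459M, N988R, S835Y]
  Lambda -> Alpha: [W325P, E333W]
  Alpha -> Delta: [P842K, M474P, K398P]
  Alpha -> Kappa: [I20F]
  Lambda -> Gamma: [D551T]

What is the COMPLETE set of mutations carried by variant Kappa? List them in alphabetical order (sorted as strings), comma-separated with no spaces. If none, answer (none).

At Zeta: gained [] -> total []
At Lambda: gained ['L409T'] -> total ['L409T']
At Alpha: gained ['W325P', 'E333W'] -> total ['E333W', 'L409T', 'W325P']
At Kappa: gained ['I20F'] -> total ['E333W', 'I20F', 'L409T', 'W325P']

Answer: E333W,I20F,L409T,W325P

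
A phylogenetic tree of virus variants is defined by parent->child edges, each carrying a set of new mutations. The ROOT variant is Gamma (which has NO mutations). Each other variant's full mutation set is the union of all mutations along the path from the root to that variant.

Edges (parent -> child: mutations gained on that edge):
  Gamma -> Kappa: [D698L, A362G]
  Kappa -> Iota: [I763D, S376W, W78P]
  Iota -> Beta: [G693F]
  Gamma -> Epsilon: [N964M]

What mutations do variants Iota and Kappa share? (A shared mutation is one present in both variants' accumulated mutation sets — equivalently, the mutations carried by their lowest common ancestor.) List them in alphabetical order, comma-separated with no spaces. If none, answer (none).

Answer: A362G,D698L

Derivation:
Accumulating mutations along path to Iota:
  At Gamma: gained [] -> total []
  At Kappa: gained ['D698L', 'A362G'] -> total ['A362G', 'D698L']
  At Iota: gained ['I763D', 'S376W', 'W78P'] -> total ['A362G', 'D698L', 'I763D', 'S376W', 'W78P']
Mutations(Iota) = ['A362G', 'D698L', 'I763D', 'S376W', 'W78P']
Accumulating mutations along path to Kappa:
  At Gamma: gained [] -> total []
  At Kappa: gained ['D698L', 'A362G'] -> total ['A362G', 'D698L']
Mutations(Kappa) = ['A362G', 'D698L']
Intersection: ['A362G', 'D698L', 'I763D', 'S376W', 'W78P'] ∩ ['A362G', 'D698L'] = ['A362G', 'D698L']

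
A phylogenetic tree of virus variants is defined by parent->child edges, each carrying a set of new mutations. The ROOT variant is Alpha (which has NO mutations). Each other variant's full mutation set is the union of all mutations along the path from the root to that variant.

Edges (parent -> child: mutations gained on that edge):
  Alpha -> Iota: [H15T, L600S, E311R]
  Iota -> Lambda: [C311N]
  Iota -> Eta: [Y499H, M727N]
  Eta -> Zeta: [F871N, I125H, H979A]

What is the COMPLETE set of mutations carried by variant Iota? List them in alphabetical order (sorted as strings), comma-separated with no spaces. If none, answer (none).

Answer: E311R,H15T,L600S

Derivation:
At Alpha: gained [] -> total []
At Iota: gained ['H15T', 'L600S', 'E311R'] -> total ['E311R', 'H15T', 'L600S']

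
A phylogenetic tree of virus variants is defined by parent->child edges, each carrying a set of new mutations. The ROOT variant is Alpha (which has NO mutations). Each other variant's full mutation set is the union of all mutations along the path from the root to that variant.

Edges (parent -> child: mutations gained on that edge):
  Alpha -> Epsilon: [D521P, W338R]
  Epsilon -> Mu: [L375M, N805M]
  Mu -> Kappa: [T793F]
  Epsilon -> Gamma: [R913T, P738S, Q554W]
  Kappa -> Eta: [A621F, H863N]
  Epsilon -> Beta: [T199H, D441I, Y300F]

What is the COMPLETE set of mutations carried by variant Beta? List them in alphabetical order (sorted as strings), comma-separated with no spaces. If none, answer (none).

Answer: D441I,D521P,T199H,W338R,Y300F

Derivation:
At Alpha: gained [] -> total []
At Epsilon: gained ['D521P', 'W338R'] -> total ['D521P', 'W338R']
At Beta: gained ['T199H', 'D441I', 'Y300F'] -> total ['D441I', 'D521P', 'T199H', 'W338R', 'Y300F']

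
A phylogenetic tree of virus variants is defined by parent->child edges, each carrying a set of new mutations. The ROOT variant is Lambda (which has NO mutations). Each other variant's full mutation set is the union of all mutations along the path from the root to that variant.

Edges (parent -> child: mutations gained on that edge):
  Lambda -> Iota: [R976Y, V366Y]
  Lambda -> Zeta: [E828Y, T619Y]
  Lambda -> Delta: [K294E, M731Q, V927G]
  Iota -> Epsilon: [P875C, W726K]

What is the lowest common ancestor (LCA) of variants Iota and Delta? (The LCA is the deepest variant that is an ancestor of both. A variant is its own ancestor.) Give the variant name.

Answer: Lambda

Derivation:
Path from root to Iota: Lambda -> Iota
  ancestors of Iota: {Lambda, Iota}
Path from root to Delta: Lambda -> Delta
  ancestors of Delta: {Lambda, Delta}
Common ancestors: {Lambda}
Walk up from Delta: Delta (not in ancestors of Iota), Lambda (in ancestors of Iota)
Deepest common ancestor (LCA) = Lambda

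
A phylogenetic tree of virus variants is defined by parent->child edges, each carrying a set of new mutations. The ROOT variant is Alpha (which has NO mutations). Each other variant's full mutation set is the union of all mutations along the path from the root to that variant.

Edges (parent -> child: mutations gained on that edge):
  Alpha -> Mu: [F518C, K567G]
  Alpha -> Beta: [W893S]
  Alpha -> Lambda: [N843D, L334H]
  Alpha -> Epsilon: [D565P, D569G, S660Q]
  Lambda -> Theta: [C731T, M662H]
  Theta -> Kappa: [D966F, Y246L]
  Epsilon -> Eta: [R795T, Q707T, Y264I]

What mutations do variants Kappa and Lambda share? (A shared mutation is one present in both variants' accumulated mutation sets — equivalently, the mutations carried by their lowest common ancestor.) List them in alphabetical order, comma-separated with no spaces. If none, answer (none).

Answer: L334H,N843D

Derivation:
Accumulating mutations along path to Kappa:
  At Alpha: gained [] -> total []
  At Lambda: gained ['N843D', 'L334H'] -> total ['L334H', 'N843D']
  At Theta: gained ['C731T', 'M662H'] -> total ['C731T', 'L334H', 'M662H', 'N843D']
  At Kappa: gained ['D966F', 'Y246L'] -> total ['C731T', 'D966F', 'L334H', 'M662H', 'N843D', 'Y246L']
Mutations(Kappa) = ['C731T', 'D966F', 'L334H', 'M662H', 'N843D', 'Y246L']
Accumulating mutations along path to Lambda:
  At Alpha: gained [] -> total []
  At Lambda: gained ['N843D', 'L334H'] -> total ['L334H', 'N843D']
Mutations(Lambda) = ['L334H', 'N843D']
Intersection: ['C731T', 'D966F', 'L334H', 'M662H', 'N843D', 'Y246L'] ∩ ['L334H', 'N843D'] = ['L334H', 'N843D']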